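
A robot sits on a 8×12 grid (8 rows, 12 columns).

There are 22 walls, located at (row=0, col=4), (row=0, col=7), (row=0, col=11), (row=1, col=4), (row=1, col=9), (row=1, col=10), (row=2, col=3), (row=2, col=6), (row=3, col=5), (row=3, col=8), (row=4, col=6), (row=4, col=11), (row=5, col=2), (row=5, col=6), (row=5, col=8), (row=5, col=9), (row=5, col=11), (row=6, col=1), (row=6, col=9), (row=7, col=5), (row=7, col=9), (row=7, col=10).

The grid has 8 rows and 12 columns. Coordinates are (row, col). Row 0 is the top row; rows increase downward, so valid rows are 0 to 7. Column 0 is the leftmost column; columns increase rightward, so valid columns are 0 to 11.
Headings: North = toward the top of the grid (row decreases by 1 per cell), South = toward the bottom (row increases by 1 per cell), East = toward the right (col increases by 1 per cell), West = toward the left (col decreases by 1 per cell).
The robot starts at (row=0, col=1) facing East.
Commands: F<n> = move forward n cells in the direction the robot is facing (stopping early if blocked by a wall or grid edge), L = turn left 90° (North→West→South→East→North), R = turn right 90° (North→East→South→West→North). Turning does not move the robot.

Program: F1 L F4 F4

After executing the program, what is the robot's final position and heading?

Start: (row=0, col=1), facing East
  F1: move forward 1, now at (row=0, col=2)
  L: turn left, now facing North
  F4: move forward 0/4 (blocked), now at (row=0, col=2)
  F4: move forward 0/4 (blocked), now at (row=0, col=2)
Final: (row=0, col=2), facing North

Answer: Final position: (row=0, col=2), facing North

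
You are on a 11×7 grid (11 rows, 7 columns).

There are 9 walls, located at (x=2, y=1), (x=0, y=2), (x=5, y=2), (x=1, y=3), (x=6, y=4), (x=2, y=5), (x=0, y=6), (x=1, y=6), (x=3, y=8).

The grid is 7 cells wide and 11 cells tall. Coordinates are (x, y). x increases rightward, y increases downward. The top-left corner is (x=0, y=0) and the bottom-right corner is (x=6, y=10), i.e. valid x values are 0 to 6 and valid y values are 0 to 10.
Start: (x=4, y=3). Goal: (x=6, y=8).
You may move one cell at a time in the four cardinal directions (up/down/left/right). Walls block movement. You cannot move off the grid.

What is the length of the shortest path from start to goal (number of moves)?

Answer: Shortest path length: 7

Derivation:
BFS from (x=4, y=3) until reaching (x=6, y=8):
  Distance 0: (x=4, y=3)
  Distance 1: (x=4, y=2), (x=3, y=3), (x=5, y=3), (x=4, y=4)
  Distance 2: (x=4, y=1), (x=3, y=2), (x=2, y=3), (x=6, y=3), (x=3, y=4), (x=5, y=4), (x=4, y=5)
  Distance 3: (x=4, y=0), (x=3, y=1), (x=5, y=1), (x=2, y=2), (x=6, y=2), (x=2, y=4), (x=3, y=5), (x=5, y=5), (x=4, y=6)
  Distance 4: (x=3, y=0), (x=5, y=0), (x=6, y=1), (x=1, y=2), (x=1, y=4), (x=6, y=5), (x=3, y=6), (x=5, y=6), (x=4, y=7)
  Distance 5: (x=2, y=0), (x=6, y=0), (x=1, y=1), (x=0, y=4), (x=1, y=5), (x=2, y=6), (x=6, y=6), (x=3, y=7), (x=5, y=7), (x=4, y=8)
  Distance 6: (x=1, y=0), (x=0, y=1), (x=0, y=3), (x=0, y=5), (x=2, y=7), (x=6, y=7), (x=5, y=8), (x=4, y=9)
  Distance 7: (x=0, y=0), (x=1, y=7), (x=2, y=8), (x=6, y=8), (x=3, y=9), (x=5, y=9), (x=4, y=10)  <- goal reached here
One shortest path (7 moves): (x=4, y=3) -> (x=5, y=3) -> (x=5, y=4) -> (x=5, y=5) -> (x=6, y=5) -> (x=6, y=6) -> (x=6, y=7) -> (x=6, y=8)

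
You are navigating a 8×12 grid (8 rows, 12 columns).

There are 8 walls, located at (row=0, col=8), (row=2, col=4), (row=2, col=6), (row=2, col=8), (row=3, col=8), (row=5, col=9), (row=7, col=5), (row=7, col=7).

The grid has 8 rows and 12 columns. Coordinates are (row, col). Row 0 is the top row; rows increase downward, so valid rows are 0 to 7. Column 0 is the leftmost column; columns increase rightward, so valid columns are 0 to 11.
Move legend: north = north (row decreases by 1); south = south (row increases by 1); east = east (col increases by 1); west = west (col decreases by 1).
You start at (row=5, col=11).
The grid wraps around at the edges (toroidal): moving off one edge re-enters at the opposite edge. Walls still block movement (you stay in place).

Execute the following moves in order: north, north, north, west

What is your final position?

Start: (row=5, col=11)
  north (north): (row=5, col=11) -> (row=4, col=11)
  north (north): (row=4, col=11) -> (row=3, col=11)
  north (north): (row=3, col=11) -> (row=2, col=11)
  west (west): (row=2, col=11) -> (row=2, col=10)
Final: (row=2, col=10)

Answer: Final position: (row=2, col=10)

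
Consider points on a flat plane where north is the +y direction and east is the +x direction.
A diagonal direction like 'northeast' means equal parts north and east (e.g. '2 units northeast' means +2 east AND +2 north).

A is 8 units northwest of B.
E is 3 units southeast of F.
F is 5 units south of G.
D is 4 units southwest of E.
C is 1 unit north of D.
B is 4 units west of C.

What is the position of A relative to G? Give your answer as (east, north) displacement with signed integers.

Answer: A is at (east=-13, north=-3) relative to G.

Derivation:
Place G at the origin (east=0, north=0).
  F is 5 units south of G: delta (east=+0, north=-5); F at (east=0, north=-5).
  E is 3 units southeast of F: delta (east=+3, north=-3); E at (east=3, north=-8).
  D is 4 units southwest of E: delta (east=-4, north=-4); D at (east=-1, north=-12).
  C is 1 unit north of D: delta (east=+0, north=+1); C at (east=-1, north=-11).
  B is 4 units west of C: delta (east=-4, north=+0); B at (east=-5, north=-11).
  A is 8 units northwest of B: delta (east=-8, north=+8); A at (east=-13, north=-3).
Therefore A relative to G: (east=-13, north=-3).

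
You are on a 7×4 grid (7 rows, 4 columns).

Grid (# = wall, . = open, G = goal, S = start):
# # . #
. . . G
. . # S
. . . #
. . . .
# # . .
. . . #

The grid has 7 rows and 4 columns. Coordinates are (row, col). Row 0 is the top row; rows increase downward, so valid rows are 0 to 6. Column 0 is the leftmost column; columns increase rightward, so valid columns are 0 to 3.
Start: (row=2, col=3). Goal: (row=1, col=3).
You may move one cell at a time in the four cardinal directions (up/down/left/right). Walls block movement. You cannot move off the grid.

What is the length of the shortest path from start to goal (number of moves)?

BFS from (row=2, col=3) until reaching (row=1, col=3):
  Distance 0: (row=2, col=3)
  Distance 1: (row=1, col=3)  <- goal reached here
One shortest path (1 moves): (row=2, col=3) -> (row=1, col=3)

Answer: Shortest path length: 1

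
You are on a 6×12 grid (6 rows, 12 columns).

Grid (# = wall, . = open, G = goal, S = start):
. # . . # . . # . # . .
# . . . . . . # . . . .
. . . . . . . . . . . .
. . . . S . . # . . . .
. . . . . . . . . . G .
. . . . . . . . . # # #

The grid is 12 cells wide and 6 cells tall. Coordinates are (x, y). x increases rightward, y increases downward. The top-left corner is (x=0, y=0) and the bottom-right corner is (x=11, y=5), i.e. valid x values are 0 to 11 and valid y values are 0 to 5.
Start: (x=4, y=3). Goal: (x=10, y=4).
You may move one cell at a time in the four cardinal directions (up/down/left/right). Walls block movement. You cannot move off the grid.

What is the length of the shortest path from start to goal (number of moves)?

Answer: Shortest path length: 7

Derivation:
BFS from (x=4, y=3) until reaching (x=10, y=4):
  Distance 0: (x=4, y=3)
  Distance 1: (x=4, y=2), (x=3, y=3), (x=5, y=3), (x=4, y=4)
  Distance 2: (x=4, y=1), (x=3, y=2), (x=5, y=2), (x=2, y=3), (x=6, y=3), (x=3, y=4), (x=5, y=4), (x=4, y=5)
  Distance 3: (x=3, y=1), (x=5, y=1), (x=2, y=2), (x=6, y=2), (x=1, y=3), (x=2, y=4), (x=6, y=4), (x=3, y=5), (x=5, y=5)
  Distance 4: (x=3, y=0), (x=5, y=0), (x=2, y=1), (x=6, y=1), (x=1, y=2), (x=7, y=2), (x=0, y=3), (x=1, y=4), (x=7, y=4), (x=2, y=5), (x=6, y=5)
  Distance 5: (x=2, y=0), (x=6, y=0), (x=1, y=1), (x=0, y=2), (x=8, y=2), (x=0, y=4), (x=8, y=4), (x=1, y=5), (x=7, y=5)
  Distance 6: (x=8, y=1), (x=9, y=2), (x=8, y=3), (x=9, y=4), (x=0, y=5), (x=8, y=5)
  Distance 7: (x=8, y=0), (x=9, y=1), (x=10, y=2), (x=9, y=3), (x=10, y=4)  <- goal reached here
One shortest path (7 moves): (x=4, y=3) -> (x=5, y=3) -> (x=6, y=3) -> (x=6, y=4) -> (x=7, y=4) -> (x=8, y=4) -> (x=9, y=4) -> (x=10, y=4)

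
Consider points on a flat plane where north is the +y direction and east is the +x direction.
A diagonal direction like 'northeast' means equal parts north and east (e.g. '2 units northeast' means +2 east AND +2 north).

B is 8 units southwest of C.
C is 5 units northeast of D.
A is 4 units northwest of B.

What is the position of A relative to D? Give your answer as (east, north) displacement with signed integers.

Place D at the origin (east=0, north=0).
  C is 5 units northeast of D: delta (east=+5, north=+5); C at (east=5, north=5).
  B is 8 units southwest of C: delta (east=-8, north=-8); B at (east=-3, north=-3).
  A is 4 units northwest of B: delta (east=-4, north=+4); A at (east=-7, north=1).
Therefore A relative to D: (east=-7, north=1).

Answer: A is at (east=-7, north=1) relative to D.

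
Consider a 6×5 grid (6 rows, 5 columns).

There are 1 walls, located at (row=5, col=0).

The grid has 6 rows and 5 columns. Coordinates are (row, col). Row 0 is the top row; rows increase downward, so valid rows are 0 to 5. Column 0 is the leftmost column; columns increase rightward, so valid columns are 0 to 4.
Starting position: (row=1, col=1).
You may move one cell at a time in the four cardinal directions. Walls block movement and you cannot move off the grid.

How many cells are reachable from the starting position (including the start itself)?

Answer: Reachable cells: 29

Derivation:
BFS flood-fill from (row=1, col=1):
  Distance 0: (row=1, col=1)
  Distance 1: (row=0, col=1), (row=1, col=0), (row=1, col=2), (row=2, col=1)
  Distance 2: (row=0, col=0), (row=0, col=2), (row=1, col=3), (row=2, col=0), (row=2, col=2), (row=3, col=1)
  Distance 3: (row=0, col=3), (row=1, col=4), (row=2, col=3), (row=3, col=0), (row=3, col=2), (row=4, col=1)
  Distance 4: (row=0, col=4), (row=2, col=4), (row=3, col=3), (row=4, col=0), (row=4, col=2), (row=5, col=1)
  Distance 5: (row=3, col=4), (row=4, col=3), (row=5, col=2)
  Distance 6: (row=4, col=4), (row=5, col=3)
  Distance 7: (row=5, col=4)
Total reachable: 29 (grid has 29 open cells total)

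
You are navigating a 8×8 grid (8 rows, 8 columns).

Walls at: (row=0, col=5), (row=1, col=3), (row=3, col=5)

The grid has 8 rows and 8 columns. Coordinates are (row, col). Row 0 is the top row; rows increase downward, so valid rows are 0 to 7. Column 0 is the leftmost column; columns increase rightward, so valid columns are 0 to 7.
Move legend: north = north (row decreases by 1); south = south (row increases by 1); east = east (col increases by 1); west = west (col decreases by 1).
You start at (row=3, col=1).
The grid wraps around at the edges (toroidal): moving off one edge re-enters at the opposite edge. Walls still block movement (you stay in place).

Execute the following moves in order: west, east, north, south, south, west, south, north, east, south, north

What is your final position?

Start: (row=3, col=1)
  west (west): (row=3, col=1) -> (row=3, col=0)
  east (east): (row=3, col=0) -> (row=3, col=1)
  north (north): (row=3, col=1) -> (row=2, col=1)
  south (south): (row=2, col=1) -> (row=3, col=1)
  south (south): (row=3, col=1) -> (row=4, col=1)
  west (west): (row=4, col=1) -> (row=4, col=0)
  south (south): (row=4, col=0) -> (row=5, col=0)
  north (north): (row=5, col=0) -> (row=4, col=0)
  east (east): (row=4, col=0) -> (row=4, col=1)
  south (south): (row=4, col=1) -> (row=5, col=1)
  north (north): (row=5, col=1) -> (row=4, col=1)
Final: (row=4, col=1)

Answer: Final position: (row=4, col=1)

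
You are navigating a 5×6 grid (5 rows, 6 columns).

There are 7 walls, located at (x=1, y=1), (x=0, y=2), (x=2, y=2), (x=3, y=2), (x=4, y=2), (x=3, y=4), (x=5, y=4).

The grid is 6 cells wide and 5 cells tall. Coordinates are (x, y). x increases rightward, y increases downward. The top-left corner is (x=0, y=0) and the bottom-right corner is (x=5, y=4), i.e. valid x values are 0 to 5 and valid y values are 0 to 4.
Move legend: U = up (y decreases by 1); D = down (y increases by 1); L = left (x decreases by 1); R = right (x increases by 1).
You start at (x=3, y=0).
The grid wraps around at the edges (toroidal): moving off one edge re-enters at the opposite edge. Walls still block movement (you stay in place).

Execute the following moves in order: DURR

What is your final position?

Start: (x=3, y=0)
  D (down): (x=3, y=0) -> (x=3, y=1)
  U (up): (x=3, y=1) -> (x=3, y=0)
  R (right): (x=3, y=0) -> (x=4, y=0)
  R (right): (x=4, y=0) -> (x=5, y=0)
Final: (x=5, y=0)

Answer: Final position: (x=5, y=0)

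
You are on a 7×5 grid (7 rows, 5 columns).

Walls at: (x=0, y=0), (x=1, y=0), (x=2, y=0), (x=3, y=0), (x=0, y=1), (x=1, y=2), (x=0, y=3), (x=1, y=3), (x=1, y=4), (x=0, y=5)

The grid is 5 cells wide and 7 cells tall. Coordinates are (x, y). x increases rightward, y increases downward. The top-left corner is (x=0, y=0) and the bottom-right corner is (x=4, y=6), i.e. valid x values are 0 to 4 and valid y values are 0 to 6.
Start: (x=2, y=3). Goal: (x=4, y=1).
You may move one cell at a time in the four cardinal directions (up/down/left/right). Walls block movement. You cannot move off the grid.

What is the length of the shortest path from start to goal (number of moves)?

Answer: Shortest path length: 4

Derivation:
BFS from (x=2, y=3) until reaching (x=4, y=1):
  Distance 0: (x=2, y=3)
  Distance 1: (x=2, y=2), (x=3, y=3), (x=2, y=4)
  Distance 2: (x=2, y=1), (x=3, y=2), (x=4, y=3), (x=3, y=4), (x=2, y=5)
  Distance 3: (x=1, y=1), (x=3, y=1), (x=4, y=2), (x=4, y=4), (x=1, y=5), (x=3, y=5), (x=2, y=6)
  Distance 4: (x=4, y=1), (x=4, y=5), (x=1, y=6), (x=3, y=6)  <- goal reached here
One shortest path (4 moves): (x=2, y=3) -> (x=3, y=3) -> (x=4, y=3) -> (x=4, y=2) -> (x=4, y=1)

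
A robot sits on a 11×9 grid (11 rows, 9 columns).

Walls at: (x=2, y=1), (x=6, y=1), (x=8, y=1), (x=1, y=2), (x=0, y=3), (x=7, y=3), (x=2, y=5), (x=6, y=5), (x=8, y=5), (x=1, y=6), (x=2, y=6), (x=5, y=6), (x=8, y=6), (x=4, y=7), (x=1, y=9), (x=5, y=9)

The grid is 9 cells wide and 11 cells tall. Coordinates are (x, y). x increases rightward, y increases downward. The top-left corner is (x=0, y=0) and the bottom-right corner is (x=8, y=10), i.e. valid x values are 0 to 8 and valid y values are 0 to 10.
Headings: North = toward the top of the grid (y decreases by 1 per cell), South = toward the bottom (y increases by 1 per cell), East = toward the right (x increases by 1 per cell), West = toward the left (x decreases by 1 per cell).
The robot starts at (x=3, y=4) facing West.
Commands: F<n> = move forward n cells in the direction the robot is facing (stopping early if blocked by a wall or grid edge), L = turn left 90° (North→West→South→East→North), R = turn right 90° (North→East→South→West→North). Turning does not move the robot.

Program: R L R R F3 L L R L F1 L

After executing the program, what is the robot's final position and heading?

Start: (x=3, y=4), facing West
  R: turn right, now facing North
  L: turn left, now facing West
  R: turn right, now facing North
  R: turn right, now facing East
  F3: move forward 3, now at (x=6, y=4)
  L: turn left, now facing North
  L: turn left, now facing West
  R: turn right, now facing North
  L: turn left, now facing West
  F1: move forward 1, now at (x=5, y=4)
  L: turn left, now facing South
Final: (x=5, y=4), facing South

Answer: Final position: (x=5, y=4), facing South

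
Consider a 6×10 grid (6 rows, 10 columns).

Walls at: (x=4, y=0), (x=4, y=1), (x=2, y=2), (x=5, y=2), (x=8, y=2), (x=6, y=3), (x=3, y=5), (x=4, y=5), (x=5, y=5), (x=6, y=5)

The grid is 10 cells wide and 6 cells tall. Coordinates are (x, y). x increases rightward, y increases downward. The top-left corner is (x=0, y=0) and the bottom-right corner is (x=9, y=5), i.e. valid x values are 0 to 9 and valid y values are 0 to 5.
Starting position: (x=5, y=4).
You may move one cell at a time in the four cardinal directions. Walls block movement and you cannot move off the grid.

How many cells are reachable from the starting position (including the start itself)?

Answer: Reachable cells: 50

Derivation:
BFS flood-fill from (x=5, y=4):
  Distance 0: (x=5, y=4)
  Distance 1: (x=5, y=3), (x=4, y=4), (x=6, y=4)
  Distance 2: (x=4, y=3), (x=3, y=4), (x=7, y=4)
  Distance 3: (x=4, y=2), (x=3, y=3), (x=7, y=3), (x=2, y=4), (x=8, y=4), (x=7, y=5)
  Distance 4: (x=3, y=2), (x=7, y=2), (x=2, y=3), (x=8, y=3), (x=1, y=4), (x=9, y=4), (x=2, y=5), (x=8, y=5)
  Distance 5: (x=3, y=1), (x=7, y=1), (x=6, y=2), (x=1, y=3), (x=9, y=3), (x=0, y=4), (x=1, y=5), (x=9, y=5)
  Distance 6: (x=3, y=0), (x=7, y=0), (x=2, y=1), (x=6, y=1), (x=8, y=1), (x=1, y=2), (x=9, y=2), (x=0, y=3), (x=0, y=5)
  Distance 7: (x=2, y=0), (x=6, y=0), (x=8, y=0), (x=1, y=1), (x=5, y=1), (x=9, y=1), (x=0, y=2)
  Distance 8: (x=1, y=0), (x=5, y=0), (x=9, y=0), (x=0, y=1)
  Distance 9: (x=0, y=0)
Total reachable: 50 (grid has 50 open cells total)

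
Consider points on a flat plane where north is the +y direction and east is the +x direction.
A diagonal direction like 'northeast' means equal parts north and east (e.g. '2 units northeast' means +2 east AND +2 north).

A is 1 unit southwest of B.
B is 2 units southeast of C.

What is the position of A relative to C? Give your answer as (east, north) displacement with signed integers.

Place C at the origin (east=0, north=0).
  B is 2 units southeast of C: delta (east=+2, north=-2); B at (east=2, north=-2).
  A is 1 unit southwest of B: delta (east=-1, north=-1); A at (east=1, north=-3).
Therefore A relative to C: (east=1, north=-3).

Answer: A is at (east=1, north=-3) relative to C.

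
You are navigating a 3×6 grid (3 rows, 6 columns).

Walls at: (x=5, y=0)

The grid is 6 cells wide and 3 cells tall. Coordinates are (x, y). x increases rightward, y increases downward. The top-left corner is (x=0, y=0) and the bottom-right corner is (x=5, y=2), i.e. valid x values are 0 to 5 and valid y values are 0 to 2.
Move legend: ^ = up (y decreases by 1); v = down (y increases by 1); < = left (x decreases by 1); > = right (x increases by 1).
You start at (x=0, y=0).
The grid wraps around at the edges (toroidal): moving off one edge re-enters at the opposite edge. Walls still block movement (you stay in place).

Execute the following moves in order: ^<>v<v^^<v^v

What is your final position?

Answer: Final position: (x=5, y=2)

Derivation:
Start: (x=0, y=0)
  ^ (up): (x=0, y=0) -> (x=0, y=2)
  < (left): (x=0, y=2) -> (x=5, y=2)
  > (right): (x=5, y=2) -> (x=0, y=2)
  v (down): (x=0, y=2) -> (x=0, y=0)
  < (left): blocked, stay at (x=0, y=0)
  v (down): (x=0, y=0) -> (x=0, y=1)
  ^ (up): (x=0, y=1) -> (x=0, y=0)
  ^ (up): (x=0, y=0) -> (x=0, y=2)
  < (left): (x=0, y=2) -> (x=5, y=2)
  v (down): blocked, stay at (x=5, y=2)
  ^ (up): (x=5, y=2) -> (x=5, y=1)
  v (down): (x=5, y=1) -> (x=5, y=2)
Final: (x=5, y=2)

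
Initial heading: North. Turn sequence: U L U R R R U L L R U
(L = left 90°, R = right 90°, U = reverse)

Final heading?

Answer: Final heading: East

Derivation:
Start: North
  U (U-turn (180°)) -> South
  L (left (90° counter-clockwise)) -> East
  U (U-turn (180°)) -> West
  R (right (90° clockwise)) -> North
  R (right (90° clockwise)) -> East
  R (right (90° clockwise)) -> South
  U (U-turn (180°)) -> North
  L (left (90° counter-clockwise)) -> West
  L (left (90° counter-clockwise)) -> South
  R (right (90° clockwise)) -> West
  U (U-turn (180°)) -> East
Final: East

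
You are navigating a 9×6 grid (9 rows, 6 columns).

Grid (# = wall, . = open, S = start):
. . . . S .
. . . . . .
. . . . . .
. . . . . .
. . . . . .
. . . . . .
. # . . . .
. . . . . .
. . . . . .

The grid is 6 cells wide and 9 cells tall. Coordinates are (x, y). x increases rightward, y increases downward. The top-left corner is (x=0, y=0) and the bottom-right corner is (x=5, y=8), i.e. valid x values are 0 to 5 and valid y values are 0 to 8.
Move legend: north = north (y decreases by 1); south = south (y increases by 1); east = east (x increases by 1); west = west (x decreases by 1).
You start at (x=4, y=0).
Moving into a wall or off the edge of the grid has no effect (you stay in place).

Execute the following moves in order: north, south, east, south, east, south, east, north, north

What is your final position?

Answer: Final position: (x=5, y=1)

Derivation:
Start: (x=4, y=0)
  north (north): blocked, stay at (x=4, y=0)
  south (south): (x=4, y=0) -> (x=4, y=1)
  east (east): (x=4, y=1) -> (x=5, y=1)
  south (south): (x=5, y=1) -> (x=5, y=2)
  east (east): blocked, stay at (x=5, y=2)
  south (south): (x=5, y=2) -> (x=5, y=3)
  east (east): blocked, stay at (x=5, y=3)
  north (north): (x=5, y=3) -> (x=5, y=2)
  north (north): (x=5, y=2) -> (x=5, y=1)
Final: (x=5, y=1)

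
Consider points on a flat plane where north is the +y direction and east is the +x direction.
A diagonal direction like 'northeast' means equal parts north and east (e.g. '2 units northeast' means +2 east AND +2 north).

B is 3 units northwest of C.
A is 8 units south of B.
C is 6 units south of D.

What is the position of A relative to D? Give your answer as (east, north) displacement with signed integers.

Answer: A is at (east=-3, north=-11) relative to D.

Derivation:
Place D at the origin (east=0, north=0).
  C is 6 units south of D: delta (east=+0, north=-6); C at (east=0, north=-6).
  B is 3 units northwest of C: delta (east=-3, north=+3); B at (east=-3, north=-3).
  A is 8 units south of B: delta (east=+0, north=-8); A at (east=-3, north=-11).
Therefore A relative to D: (east=-3, north=-11).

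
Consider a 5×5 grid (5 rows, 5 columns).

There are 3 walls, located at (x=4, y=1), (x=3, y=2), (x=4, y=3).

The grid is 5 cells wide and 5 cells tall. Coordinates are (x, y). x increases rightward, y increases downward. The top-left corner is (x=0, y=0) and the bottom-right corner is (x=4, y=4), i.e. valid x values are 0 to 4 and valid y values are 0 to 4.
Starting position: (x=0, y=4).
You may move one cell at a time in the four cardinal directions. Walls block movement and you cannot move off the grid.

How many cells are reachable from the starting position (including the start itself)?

BFS flood-fill from (x=0, y=4):
  Distance 0: (x=0, y=4)
  Distance 1: (x=0, y=3), (x=1, y=4)
  Distance 2: (x=0, y=2), (x=1, y=3), (x=2, y=4)
  Distance 3: (x=0, y=1), (x=1, y=2), (x=2, y=3), (x=3, y=4)
  Distance 4: (x=0, y=0), (x=1, y=1), (x=2, y=2), (x=3, y=3), (x=4, y=4)
  Distance 5: (x=1, y=0), (x=2, y=1)
  Distance 6: (x=2, y=0), (x=3, y=1)
  Distance 7: (x=3, y=0)
  Distance 8: (x=4, y=0)
Total reachable: 21 (grid has 22 open cells total)

Answer: Reachable cells: 21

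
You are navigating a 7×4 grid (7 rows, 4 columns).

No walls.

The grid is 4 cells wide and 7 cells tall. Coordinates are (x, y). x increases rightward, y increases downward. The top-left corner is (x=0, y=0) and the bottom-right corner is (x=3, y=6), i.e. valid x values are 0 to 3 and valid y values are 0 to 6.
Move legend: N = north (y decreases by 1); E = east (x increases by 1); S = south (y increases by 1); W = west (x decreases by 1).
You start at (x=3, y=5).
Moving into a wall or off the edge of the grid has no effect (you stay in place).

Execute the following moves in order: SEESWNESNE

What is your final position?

Start: (x=3, y=5)
  S (south): (x=3, y=5) -> (x=3, y=6)
  E (east): blocked, stay at (x=3, y=6)
  E (east): blocked, stay at (x=3, y=6)
  S (south): blocked, stay at (x=3, y=6)
  W (west): (x=3, y=6) -> (x=2, y=6)
  N (north): (x=2, y=6) -> (x=2, y=5)
  E (east): (x=2, y=5) -> (x=3, y=5)
  S (south): (x=3, y=5) -> (x=3, y=6)
  N (north): (x=3, y=6) -> (x=3, y=5)
  E (east): blocked, stay at (x=3, y=5)
Final: (x=3, y=5)

Answer: Final position: (x=3, y=5)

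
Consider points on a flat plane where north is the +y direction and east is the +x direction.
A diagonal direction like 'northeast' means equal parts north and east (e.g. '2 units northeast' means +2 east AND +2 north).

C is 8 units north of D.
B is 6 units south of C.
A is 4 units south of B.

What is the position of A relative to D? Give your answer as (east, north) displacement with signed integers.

Answer: A is at (east=0, north=-2) relative to D.

Derivation:
Place D at the origin (east=0, north=0).
  C is 8 units north of D: delta (east=+0, north=+8); C at (east=0, north=8).
  B is 6 units south of C: delta (east=+0, north=-6); B at (east=0, north=2).
  A is 4 units south of B: delta (east=+0, north=-4); A at (east=0, north=-2).
Therefore A relative to D: (east=0, north=-2).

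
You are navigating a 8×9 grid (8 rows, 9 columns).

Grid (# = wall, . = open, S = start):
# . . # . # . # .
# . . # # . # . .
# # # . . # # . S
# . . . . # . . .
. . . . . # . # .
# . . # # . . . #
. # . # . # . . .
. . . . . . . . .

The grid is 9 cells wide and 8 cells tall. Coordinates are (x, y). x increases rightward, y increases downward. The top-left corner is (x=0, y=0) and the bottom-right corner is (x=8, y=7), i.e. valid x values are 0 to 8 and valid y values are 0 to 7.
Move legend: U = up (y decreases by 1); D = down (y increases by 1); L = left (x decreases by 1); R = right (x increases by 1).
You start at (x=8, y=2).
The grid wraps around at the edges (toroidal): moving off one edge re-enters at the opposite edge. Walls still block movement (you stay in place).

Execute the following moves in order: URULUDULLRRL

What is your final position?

Start: (x=8, y=2)
  U (up): (x=8, y=2) -> (x=8, y=1)
  R (right): blocked, stay at (x=8, y=1)
  U (up): (x=8, y=1) -> (x=8, y=0)
  L (left): blocked, stay at (x=8, y=0)
  U (up): (x=8, y=0) -> (x=8, y=7)
  D (down): (x=8, y=7) -> (x=8, y=0)
  U (up): (x=8, y=0) -> (x=8, y=7)
  L (left): (x=8, y=7) -> (x=7, y=7)
  L (left): (x=7, y=7) -> (x=6, y=7)
  R (right): (x=6, y=7) -> (x=7, y=7)
  R (right): (x=7, y=7) -> (x=8, y=7)
  L (left): (x=8, y=7) -> (x=7, y=7)
Final: (x=7, y=7)

Answer: Final position: (x=7, y=7)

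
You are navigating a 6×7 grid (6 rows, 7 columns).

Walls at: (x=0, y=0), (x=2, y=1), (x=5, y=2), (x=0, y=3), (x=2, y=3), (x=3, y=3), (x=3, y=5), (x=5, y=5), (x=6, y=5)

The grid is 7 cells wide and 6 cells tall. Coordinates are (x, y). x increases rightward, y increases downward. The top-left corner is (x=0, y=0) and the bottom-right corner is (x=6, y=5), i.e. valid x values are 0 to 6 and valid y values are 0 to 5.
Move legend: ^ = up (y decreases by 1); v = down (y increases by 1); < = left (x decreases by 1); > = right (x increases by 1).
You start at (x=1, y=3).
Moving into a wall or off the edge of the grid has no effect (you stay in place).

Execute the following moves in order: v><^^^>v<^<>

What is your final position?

Answer: Final position: (x=1, y=1)

Derivation:
Start: (x=1, y=3)
  v (down): (x=1, y=3) -> (x=1, y=4)
  > (right): (x=1, y=4) -> (x=2, y=4)
  < (left): (x=2, y=4) -> (x=1, y=4)
  ^ (up): (x=1, y=4) -> (x=1, y=3)
  ^ (up): (x=1, y=3) -> (x=1, y=2)
  ^ (up): (x=1, y=2) -> (x=1, y=1)
  > (right): blocked, stay at (x=1, y=1)
  v (down): (x=1, y=1) -> (x=1, y=2)
  < (left): (x=1, y=2) -> (x=0, y=2)
  ^ (up): (x=0, y=2) -> (x=0, y=1)
  < (left): blocked, stay at (x=0, y=1)
  > (right): (x=0, y=1) -> (x=1, y=1)
Final: (x=1, y=1)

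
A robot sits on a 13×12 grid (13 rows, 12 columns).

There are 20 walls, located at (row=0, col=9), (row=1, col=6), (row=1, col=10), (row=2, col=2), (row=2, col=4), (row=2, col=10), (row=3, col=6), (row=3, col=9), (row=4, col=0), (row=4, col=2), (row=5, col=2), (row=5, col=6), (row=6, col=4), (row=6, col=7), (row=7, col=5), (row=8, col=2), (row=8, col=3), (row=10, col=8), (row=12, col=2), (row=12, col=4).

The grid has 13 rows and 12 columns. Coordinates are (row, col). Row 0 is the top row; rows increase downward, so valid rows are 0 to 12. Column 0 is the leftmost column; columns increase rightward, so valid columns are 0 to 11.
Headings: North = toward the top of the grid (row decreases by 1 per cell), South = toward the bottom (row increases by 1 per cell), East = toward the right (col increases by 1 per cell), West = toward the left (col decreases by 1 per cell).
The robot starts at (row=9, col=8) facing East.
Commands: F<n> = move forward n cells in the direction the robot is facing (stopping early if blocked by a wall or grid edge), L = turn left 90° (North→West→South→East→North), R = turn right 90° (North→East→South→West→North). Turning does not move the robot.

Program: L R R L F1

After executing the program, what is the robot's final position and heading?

Start: (row=9, col=8), facing East
  L: turn left, now facing North
  R: turn right, now facing East
  R: turn right, now facing South
  L: turn left, now facing East
  F1: move forward 1, now at (row=9, col=9)
Final: (row=9, col=9), facing East

Answer: Final position: (row=9, col=9), facing East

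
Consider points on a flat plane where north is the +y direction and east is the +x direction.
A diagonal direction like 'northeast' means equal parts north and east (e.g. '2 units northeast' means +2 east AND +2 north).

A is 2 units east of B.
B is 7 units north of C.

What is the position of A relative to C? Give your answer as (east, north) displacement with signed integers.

Answer: A is at (east=2, north=7) relative to C.

Derivation:
Place C at the origin (east=0, north=0).
  B is 7 units north of C: delta (east=+0, north=+7); B at (east=0, north=7).
  A is 2 units east of B: delta (east=+2, north=+0); A at (east=2, north=7).
Therefore A relative to C: (east=2, north=7).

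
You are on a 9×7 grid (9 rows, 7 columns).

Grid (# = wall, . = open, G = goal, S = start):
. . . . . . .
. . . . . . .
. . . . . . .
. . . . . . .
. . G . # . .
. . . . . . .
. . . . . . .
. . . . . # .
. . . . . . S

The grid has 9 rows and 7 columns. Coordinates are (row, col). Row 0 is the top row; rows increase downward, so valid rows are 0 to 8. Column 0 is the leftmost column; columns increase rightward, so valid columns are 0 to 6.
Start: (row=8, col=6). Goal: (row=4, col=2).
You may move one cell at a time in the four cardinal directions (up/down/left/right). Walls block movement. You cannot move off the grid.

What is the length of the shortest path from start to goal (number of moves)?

BFS from (row=8, col=6) until reaching (row=4, col=2):
  Distance 0: (row=8, col=6)
  Distance 1: (row=7, col=6), (row=8, col=5)
  Distance 2: (row=6, col=6), (row=8, col=4)
  Distance 3: (row=5, col=6), (row=6, col=5), (row=7, col=4), (row=8, col=3)
  Distance 4: (row=4, col=6), (row=5, col=5), (row=6, col=4), (row=7, col=3), (row=8, col=2)
  Distance 5: (row=3, col=6), (row=4, col=5), (row=5, col=4), (row=6, col=3), (row=7, col=2), (row=8, col=1)
  Distance 6: (row=2, col=6), (row=3, col=5), (row=5, col=3), (row=6, col=2), (row=7, col=1), (row=8, col=0)
  Distance 7: (row=1, col=6), (row=2, col=5), (row=3, col=4), (row=4, col=3), (row=5, col=2), (row=6, col=1), (row=7, col=0)
  Distance 8: (row=0, col=6), (row=1, col=5), (row=2, col=4), (row=3, col=3), (row=4, col=2), (row=5, col=1), (row=6, col=0)  <- goal reached here
One shortest path (8 moves): (row=8, col=6) -> (row=8, col=5) -> (row=8, col=4) -> (row=8, col=3) -> (row=8, col=2) -> (row=7, col=2) -> (row=6, col=2) -> (row=5, col=2) -> (row=4, col=2)

Answer: Shortest path length: 8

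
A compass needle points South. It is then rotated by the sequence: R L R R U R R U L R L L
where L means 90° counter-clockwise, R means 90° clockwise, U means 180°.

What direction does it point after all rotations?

Answer: Final heading: North

Derivation:
Start: South
  R (right (90° clockwise)) -> West
  L (left (90° counter-clockwise)) -> South
  R (right (90° clockwise)) -> West
  R (right (90° clockwise)) -> North
  U (U-turn (180°)) -> South
  R (right (90° clockwise)) -> West
  R (right (90° clockwise)) -> North
  U (U-turn (180°)) -> South
  L (left (90° counter-clockwise)) -> East
  R (right (90° clockwise)) -> South
  L (left (90° counter-clockwise)) -> East
  L (left (90° counter-clockwise)) -> North
Final: North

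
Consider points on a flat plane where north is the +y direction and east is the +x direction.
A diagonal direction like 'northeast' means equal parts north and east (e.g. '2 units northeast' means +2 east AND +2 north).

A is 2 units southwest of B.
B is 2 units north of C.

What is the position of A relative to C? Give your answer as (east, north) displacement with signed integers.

Answer: A is at (east=-2, north=0) relative to C.

Derivation:
Place C at the origin (east=0, north=0).
  B is 2 units north of C: delta (east=+0, north=+2); B at (east=0, north=2).
  A is 2 units southwest of B: delta (east=-2, north=-2); A at (east=-2, north=0).
Therefore A relative to C: (east=-2, north=0).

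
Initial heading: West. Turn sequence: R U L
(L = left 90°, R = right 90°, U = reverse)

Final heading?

Answer: Final heading: East

Derivation:
Start: West
  R (right (90° clockwise)) -> North
  U (U-turn (180°)) -> South
  L (left (90° counter-clockwise)) -> East
Final: East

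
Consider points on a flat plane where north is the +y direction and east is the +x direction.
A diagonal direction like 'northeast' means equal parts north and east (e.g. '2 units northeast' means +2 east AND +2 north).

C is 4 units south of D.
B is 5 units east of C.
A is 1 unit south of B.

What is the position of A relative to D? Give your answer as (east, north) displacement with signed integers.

Answer: A is at (east=5, north=-5) relative to D.

Derivation:
Place D at the origin (east=0, north=0).
  C is 4 units south of D: delta (east=+0, north=-4); C at (east=0, north=-4).
  B is 5 units east of C: delta (east=+5, north=+0); B at (east=5, north=-4).
  A is 1 unit south of B: delta (east=+0, north=-1); A at (east=5, north=-5).
Therefore A relative to D: (east=5, north=-5).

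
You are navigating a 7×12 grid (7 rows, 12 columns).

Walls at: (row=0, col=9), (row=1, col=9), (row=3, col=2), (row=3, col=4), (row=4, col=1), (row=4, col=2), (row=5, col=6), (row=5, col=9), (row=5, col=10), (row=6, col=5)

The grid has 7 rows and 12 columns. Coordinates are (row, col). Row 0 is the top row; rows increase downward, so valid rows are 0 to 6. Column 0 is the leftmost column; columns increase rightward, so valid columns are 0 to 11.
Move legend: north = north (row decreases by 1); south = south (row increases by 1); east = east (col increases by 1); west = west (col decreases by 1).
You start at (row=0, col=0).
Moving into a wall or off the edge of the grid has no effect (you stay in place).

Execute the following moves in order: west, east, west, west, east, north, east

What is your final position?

Start: (row=0, col=0)
  west (west): blocked, stay at (row=0, col=0)
  east (east): (row=0, col=0) -> (row=0, col=1)
  west (west): (row=0, col=1) -> (row=0, col=0)
  west (west): blocked, stay at (row=0, col=0)
  east (east): (row=0, col=0) -> (row=0, col=1)
  north (north): blocked, stay at (row=0, col=1)
  east (east): (row=0, col=1) -> (row=0, col=2)
Final: (row=0, col=2)

Answer: Final position: (row=0, col=2)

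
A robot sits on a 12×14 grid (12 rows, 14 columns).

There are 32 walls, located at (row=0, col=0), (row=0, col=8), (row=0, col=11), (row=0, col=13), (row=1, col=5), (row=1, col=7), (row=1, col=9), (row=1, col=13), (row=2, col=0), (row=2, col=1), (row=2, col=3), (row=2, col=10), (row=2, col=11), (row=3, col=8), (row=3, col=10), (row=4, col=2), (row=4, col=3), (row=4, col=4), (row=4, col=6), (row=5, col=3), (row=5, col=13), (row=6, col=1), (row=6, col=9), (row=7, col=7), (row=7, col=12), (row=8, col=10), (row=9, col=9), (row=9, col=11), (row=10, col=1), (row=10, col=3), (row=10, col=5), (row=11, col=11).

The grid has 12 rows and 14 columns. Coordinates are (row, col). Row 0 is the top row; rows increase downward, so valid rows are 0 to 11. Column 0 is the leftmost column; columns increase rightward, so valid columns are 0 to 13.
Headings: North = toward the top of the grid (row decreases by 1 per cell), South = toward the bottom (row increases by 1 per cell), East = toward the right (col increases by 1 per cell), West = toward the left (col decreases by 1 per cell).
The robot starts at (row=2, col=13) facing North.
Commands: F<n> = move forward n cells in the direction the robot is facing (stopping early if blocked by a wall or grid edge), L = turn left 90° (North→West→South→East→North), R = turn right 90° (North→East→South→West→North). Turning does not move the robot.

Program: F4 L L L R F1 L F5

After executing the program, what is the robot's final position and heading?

Answer: Final position: (row=3, col=13), facing East

Derivation:
Start: (row=2, col=13), facing North
  F4: move forward 0/4 (blocked), now at (row=2, col=13)
  L: turn left, now facing West
  L: turn left, now facing South
  L: turn left, now facing East
  R: turn right, now facing South
  F1: move forward 1, now at (row=3, col=13)
  L: turn left, now facing East
  F5: move forward 0/5 (blocked), now at (row=3, col=13)
Final: (row=3, col=13), facing East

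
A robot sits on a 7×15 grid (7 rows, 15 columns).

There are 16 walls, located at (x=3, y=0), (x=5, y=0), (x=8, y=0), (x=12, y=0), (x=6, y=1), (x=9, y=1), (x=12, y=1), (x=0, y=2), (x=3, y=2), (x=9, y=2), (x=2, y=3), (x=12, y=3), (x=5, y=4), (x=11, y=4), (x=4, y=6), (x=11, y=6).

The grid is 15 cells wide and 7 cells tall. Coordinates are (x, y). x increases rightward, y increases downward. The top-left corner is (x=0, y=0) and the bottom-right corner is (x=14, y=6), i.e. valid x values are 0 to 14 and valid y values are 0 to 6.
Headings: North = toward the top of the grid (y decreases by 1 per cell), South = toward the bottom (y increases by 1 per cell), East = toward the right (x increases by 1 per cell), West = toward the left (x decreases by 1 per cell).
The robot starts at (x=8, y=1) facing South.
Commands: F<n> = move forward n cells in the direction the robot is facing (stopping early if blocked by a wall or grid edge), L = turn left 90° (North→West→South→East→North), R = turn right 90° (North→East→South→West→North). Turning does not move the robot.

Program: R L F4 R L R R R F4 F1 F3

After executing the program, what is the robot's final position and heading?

Answer: Final position: (x=14, y=5), facing East

Derivation:
Start: (x=8, y=1), facing South
  R: turn right, now facing West
  L: turn left, now facing South
  F4: move forward 4, now at (x=8, y=5)
  R: turn right, now facing West
  L: turn left, now facing South
  R: turn right, now facing West
  R: turn right, now facing North
  R: turn right, now facing East
  F4: move forward 4, now at (x=12, y=5)
  F1: move forward 1, now at (x=13, y=5)
  F3: move forward 1/3 (blocked), now at (x=14, y=5)
Final: (x=14, y=5), facing East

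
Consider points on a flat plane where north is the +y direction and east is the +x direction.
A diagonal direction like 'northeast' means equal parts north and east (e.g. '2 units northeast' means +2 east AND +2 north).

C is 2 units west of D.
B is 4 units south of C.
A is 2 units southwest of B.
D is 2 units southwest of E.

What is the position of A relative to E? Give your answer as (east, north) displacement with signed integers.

Place E at the origin (east=0, north=0).
  D is 2 units southwest of E: delta (east=-2, north=-2); D at (east=-2, north=-2).
  C is 2 units west of D: delta (east=-2, north=+0); C at (east=-4, north=-2).
  B is 4 units south of C: delta (east=+0, north=-4); B at (east=-4, north=-6).
  A is 2 units southwest of B: delta (east=-2, north=-2); A at (east=-6, north=-8).
Therefore A relative to E: (east=-6, north=-8).

Answer: A is at (east=-6, north=-8) relative to E.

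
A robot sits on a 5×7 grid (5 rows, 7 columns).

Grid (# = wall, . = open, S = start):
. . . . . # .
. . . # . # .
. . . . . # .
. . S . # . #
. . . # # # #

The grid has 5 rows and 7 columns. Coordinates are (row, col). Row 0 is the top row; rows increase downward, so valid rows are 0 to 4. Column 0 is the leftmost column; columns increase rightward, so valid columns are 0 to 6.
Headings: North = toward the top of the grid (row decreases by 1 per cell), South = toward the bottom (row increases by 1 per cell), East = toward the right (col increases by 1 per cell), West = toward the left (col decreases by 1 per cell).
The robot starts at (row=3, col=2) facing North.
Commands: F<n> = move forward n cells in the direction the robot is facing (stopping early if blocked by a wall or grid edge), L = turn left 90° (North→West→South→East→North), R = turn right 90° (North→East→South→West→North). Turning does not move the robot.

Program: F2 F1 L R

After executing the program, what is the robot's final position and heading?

Start: (row=3, col=2), facing North
  F2: move forward 2, now at (row=1, col=2)
  F1: move forward 1, now at (row=0, col=2)
  L: turn left, now facing West
  R: turn right, now facing North
Final: (row=0, col=2), facing North

Answer: Final position: (row=0, col=2), facing North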